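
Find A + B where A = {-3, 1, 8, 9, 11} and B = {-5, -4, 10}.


A + B = {a + b : a ∈ A, b ∈ B}.
Enumerate all |A|·|B| = 5·3 = 15 pairs (a, b) and collect distinct sums.
a = -3: -3+-5=-8, -3+-4=-7, -3+10=7
a = 1: 1+-5=-4, 1+-4=-3, 1+10=11
a = 8: 8+-5=3, 8+-4=4, 8+10=18
a = 9: 9+-5=4, 9+-4=5, 9+10=19
a = 11: 11+-5=6, 11+-4=7, 11+10=21
Collecting distinct sums: A + B = {-8, -7, -4, -3, 3, 4, 5, 6, 7, 11, 18, 19, 21}
|A + B| = 13

A + B = {-8, -7, -4, -3, 3, 4, 5, 6, 7, 11, 18, 19, 21}


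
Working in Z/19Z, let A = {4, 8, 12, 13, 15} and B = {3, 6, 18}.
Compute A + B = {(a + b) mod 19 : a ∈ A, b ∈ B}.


Work in Z/19Z: reduce every sum a + b modulo 19.
Enumerate all 15 pairs:
a = 4: 4+3=7, 4+6=10, 4+18=3
a = 8: 8+3=11, 8+6=14, 8+18=7
a = 12: 12+3=15, 12+6=18, 12+18=11
a = 13: 13+3=16, 13+6=0, 13+18=12
a = 15: 15+3=18, 15+6=2, 15+18=14
Distinct residues collected: {0, 2, 3, 7, 10, 11, 12, 14, 15, 16, 18}
|A + B| = 11 (out of 19 total residues).

A + B = {0, 2, 3, 7, 10, 11, 12, 14, 15, 16, 18}


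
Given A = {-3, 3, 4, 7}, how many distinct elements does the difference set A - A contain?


A - A = {a - a' : a, a' ∈ A}; |A| = 4.
Bounds: 2|A|-1 ≤ |A - A| ≤ |A|² - |A| + 1, i.e. 7 ≤ |A - A| ≤ 13.
Note: 0 ∈ A - A always (from a - a). The set is symmetric: if d ∈ A - A then -d ∈ A - A.
Enumerate nonzero differences d = a - a' with a > a' (then include -d):
Positive differences: {1, 3, 4, 6, 7, 10}
Full difference set: {0} ∪ (positive diffs) ∪ (negative diffs).
|A - A| = 1 + 2·6 = 13 (matches direct enumeration: 13).

|A - A| = 13


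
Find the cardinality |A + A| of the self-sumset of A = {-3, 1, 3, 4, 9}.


A + A = {a + a' : a, a' ∈ A}; |A| = 5.
General bounds: 2|A| - 1 ≤ |A + A| ≤ |A|(|A|+1)/2, i.e. 9 ≤ |A + A| ≤ 15.
Lower bound 2|A|-1 is attained iff A is an arithmetic progression.
Enumerate sums a + a' for a ≤ a' (symmetric, so this suffices):
a = -3: -3+-3=-6, -3+1=-2, -3+3=0, -3+4=1, -3+9=6
a = 1: 1+1=2, 1+3=4, 1+4=5, 1+9=10
a = 3: 3+3=6, 3+4=7, 3+9=12
a = 4: 4+4=8, 4+9=13
a = 9: 9+9=18
Distinct sums: {-6, -2, 0, 1, 2, 4, 5, 6, 7, 8, 10, 12, 13, 18}
|A + A| = 14

|A + A| = 14


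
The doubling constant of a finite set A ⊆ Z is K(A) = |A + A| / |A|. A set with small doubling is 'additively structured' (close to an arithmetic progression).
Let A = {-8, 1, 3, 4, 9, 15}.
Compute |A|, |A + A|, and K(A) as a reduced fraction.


|A| = 6.
Compute A + A by enumerating all 36 pairs.
A + A = {-16, -7, -5, -4, 1, 2, 4, 5, 6, 7, 8, 10, 12, 13, 16, 18, 19, 24, 30}, so |A + A| = 19.
K = |A + A| / |A| = 19/6 (already in lowest terms) ≈ 3.1667.
Reference: AP of size 6 gives K = 11/6 ≈ 1.8333; a fully generic set of size 6 gives K ≈ 3.5000.

|A| = 6, |A + A| = 19, K = 19/6.


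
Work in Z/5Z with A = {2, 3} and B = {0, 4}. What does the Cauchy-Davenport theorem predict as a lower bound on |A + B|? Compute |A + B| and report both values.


Cauchy-Davenport: |A + B| ≥ min(p, |A| + |B| - 1) for A, B nonempty in Z/pZ.
|A| = 2, |B| = 2, p = 5.
CD lower bound = min(5, 2 + 2 - 1) = min(5, 3) = 3.
Compute A + B mod 5 directly:
a = 2: 2+0=2, 2+4=1
a = 3: 3+0=3, 3+4=2
A + B = {1, 2, 3}, so |A + B| = 3.
Verify: 3 ≥ 3? Yes ✓.

CD lower bound = 3, actual |A + B| = 3.


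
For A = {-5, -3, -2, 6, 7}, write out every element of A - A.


A - A = {a - a' : a, a' ∈ A}.
Compute a - a' for each ordered pair (a, a'):
a = -5: -5--5=0, -5--3=-2, -5--2=-3, -5-6=-11, -5-7=-12
a = -3: -3--5=2, -3--3=0, -3--2=-1, -3-6=-9, -3-7=-10
a = -2: -2--5=3, -2--3=1, -2--2=0, -2-6=-8, -2-7=-9
a = 6: 6--5=11, 6--3=9, 6--2=8, 6-6=0, 6-7=-1
a = 7: 7--5=12, 7--3=10, 7--2=9, 7-6=1, 7-7=0
Collecting distinct values (and noting 0 appears from a-a):
A - A = {-12, -11, -10, -9, -8, -3, -2, -1, 0, 1, 2, 3, 8, 9, 10, 11, 12}
|A - A| = 17

A - A = {-12, -11, -10, -9, -8, -3, -2, -1, 0, 1, 2, 3, 8, 9, 10, 11, 12}


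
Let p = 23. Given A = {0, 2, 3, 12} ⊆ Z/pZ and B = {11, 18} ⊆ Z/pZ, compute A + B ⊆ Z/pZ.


Work in Z/23Z: reduce every sum a + b modulo 23.
Enumerate all 8 pairs:
a = 0: 0+11=11, 0+18=18
a = 2: 2+11=13, 2+18=20
a = 3: 3+11=14, 3+18=21
a = 12: 12+11=0, 12+18=7
Distinct residues collected: {0, 7, 11, 13, 14, 18, 20, 21}
|A + B| = 8 (out of 23 total residues).

A + B = {0, 7, 11, 13, 14, 18, 20, 21}


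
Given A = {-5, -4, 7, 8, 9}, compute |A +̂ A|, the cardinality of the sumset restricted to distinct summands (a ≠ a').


Restricted sumset: A +̂ A = {a + a' : a ∈ A, a' ∈ A, a ≠ a'}.
Equivalently, take A + A and drop any sum 2a that is achievable ONLY as a + a for a ∈ A (i.e. sums representable only with equal summands).
Enumerate pairs (a, a') with a < a' (symmetric, so each unordered pair gives one sum; this covers all a ≠ a'):
  -5 + -4 = -9
  -5 + 7 = 2
  -5 + 8 = 3
  -5 + 9 = 4
  -4 + 7 = 3
  -4 + 8 = 4
  -4 + 9 = 5
  7 + 8 = 15
  7 + 9 = 16
  8 + 9 = 17
Collected distinct sums: {-9, 2, 3, 4, 5, 15, 16, 17}
|A +̂ A| = 8
(Reference bound: |A +̂ A| ≥ 2|A| - 3 for |A| ≥ 2, with |A| = 5 giving ≥ 7.)

|A +̂ A| = 8


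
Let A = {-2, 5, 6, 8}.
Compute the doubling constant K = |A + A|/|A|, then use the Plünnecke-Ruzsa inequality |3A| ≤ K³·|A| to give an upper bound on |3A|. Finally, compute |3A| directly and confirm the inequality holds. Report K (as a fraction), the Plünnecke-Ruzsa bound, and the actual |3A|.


|A| = 4.
Step 1: Compute A + A by enumerating all 16 pairs.
A + A = {-4, 3, 4, 6, 10, 11, 12, 13, 14, 16}, so |A + A| = 10.
Step 2: Doubling constant K = |A + A|/|A| = 10/4 = 10/4 ≈ 2.5000.
Step 3: Plünnecke-Ruzsa gives |3A| ≤ K³·|A| = (2.5000)³ · 4 ≈ 62.5000.
Step 4: Compute 3A = A + A + A directly by enumerating all triples (a,b,c) ∈ A³; |3A| = 19.
Step 5: Check 19 ≤ 62.5000? Yes ✓.

K = 10/4, Plünnecke-Ruzsa bound K³|A| ≈ 62.5000, |3A| = 19, inequality holds.


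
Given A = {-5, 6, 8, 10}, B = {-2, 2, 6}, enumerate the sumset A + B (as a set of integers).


A + B = {a + b : a ∈ A, b ∈ B}.
Enumerate all |A|·|B| = 4·3 = 12 pairs (a, b) and collect distinct sums.
a = -5: -5+-2=-7, -5+2=-3, -5+6=1
a = 6: 6+-2=4, 6+2=8, 6+6=12
a = 8: 8+-2=6, 8+2=10, 8+6=14
a = 10: 10+-2=8, 10+2=12, 10+6=16
Collecting distinct sums: A + B = {-7, -3, 1, 4, 6, 8, 10, 12, 14, 16}
|A + B| = 10

A + B = {-7, -3, 1, 4, 6, 8, 10, 12, 14, 16}


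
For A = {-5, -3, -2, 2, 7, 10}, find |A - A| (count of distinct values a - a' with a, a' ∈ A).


A - A = {a - a' : a, a' ∈ A}; |A| = 6.
Bounds: 2|A|-1 ≤ |A - A| ≤ |A|² - |A| + 1, i.e. 11 ≤ |A - A| ≤ 31.
Note: 0 ∈ A - A always (from a - a). The set is symmetric: if d ∈ A - A then -d ∈ A - A.
Enumerate nonzero differences d = a - a' with a > a' (then include -d):
Positive differences: {1, 2, 3, 4, 5, 7, 8, 9, 10, 12, 13, 15}
Full difference set: {0} ∪ (positive diffs) ∪ (negative diffs).
|A - A| = 1 + 2·12 = 25 (matches direct enumeration: 25).

|A - A| = 25


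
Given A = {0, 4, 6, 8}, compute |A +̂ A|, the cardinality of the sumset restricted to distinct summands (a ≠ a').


Restricted sumset: A +̂ A = {a + a' : a ∈ A, a' ∈ A, a ≠ a'}.
Equivalently, take A + A and drop any sum 2a that is achievable ONLY as a + a for a ∈ A (i.e. sums representable only with equal summands).
Enumerate pairs (a, a') with a < a' (symmetric, so each unordered pair gives one sum; this covers all a ≠ a'):
  0 + 4 = 4
  0 + 6 = 6
  0 + 8 = 8
  4 + 6 = 10
  4 + 8 = 12
  6 + 8 = 14
Collected distinct sums: {4, 6, 8, 10, 12, 14}
|A +̂ A| = 6
(Reference bound: |A +̂ A| ≥ 2|A| - 3 for |A| ≥ 2, with |A| = 4 giving ≥ 5.)

|A +̂ A| = 6


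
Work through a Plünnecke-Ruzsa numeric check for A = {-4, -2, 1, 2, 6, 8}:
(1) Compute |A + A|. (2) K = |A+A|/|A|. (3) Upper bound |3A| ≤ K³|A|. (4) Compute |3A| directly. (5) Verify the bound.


|A| = 6.
Step 1: Compute A + A by enumerating all 36 pairs.
A + A = {-8, -6, -4, -3, -2, -1, 0, 2, 3, 4, 6, 7, 8, 9, 10, 12, 14, 16}, so |A + A| = 18.
Step 2: Doubling constant K = |A + A|/|A| = 18/6 = 18/6 ≈ 3.0000.
Step 3: Plünnecke-Ruzsa gives |3A| ≤ K³·|A| = (3.0000)³ · 6 ≈ 162.0000.
Step 4: Compute 3A = A + A + A directly by enumerating all triples (a,b,c) ∈ A³; |3A| = 32.
Step 5: Check 32 ≤ 162.0000? Yes ✓.

K = 18/6, Plünnecke-Ruzsa bound K³|A| ≈ 162.0000, |3A| = 32, inequality holds.


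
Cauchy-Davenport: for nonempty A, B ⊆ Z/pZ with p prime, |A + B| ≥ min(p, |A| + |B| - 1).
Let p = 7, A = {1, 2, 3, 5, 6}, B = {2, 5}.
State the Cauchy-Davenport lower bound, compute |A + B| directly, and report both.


Cauchy-Davenport: |A + B| ≥ min(p, |A| + |B| - 1) for A, B nonempty in Z/pZ.
|A| = 5, |B| = 2, p = 7.
CD lower bound = min(7, 5 + 2 - 1) = min(7, 6) = 6.
Compute A + B mod 7 directly:
a = 1: 1+2=3, 1+5=6
a = 2: 2+2=4, 2+5=0
a = 3: 3+2=5, 3+5=1
a = 5: 5+2=0, 5+5=3
a = 6: 6+2=1, 6+5=4
A + B = {0, 1, 3, 4, 5, 6}, so |A + B| = 6.
Verify: 6 ≥ 6? Yes ✓.

CD lower bound = 6, actual |A + B| = 6.


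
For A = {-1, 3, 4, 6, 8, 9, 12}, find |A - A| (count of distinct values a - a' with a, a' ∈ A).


A - A = {a - a' : a, a' ∈ A}; |A| = 7.
Bounds: 2|A|-1 ≤ |A - A| ≤ |A|² - |A| + 1, i.e. 13 ≤ |A - A| ≤ 43.
Note: 0 ∈ A - A always (from a - a). The set is symmetric: if d ∈ A - A then -d ∈ A - A.
Enumerate nonzero differences d = a - a' with a > a' (then include -d):
Positive differences: {1, 2, 3, 4, 5, 6, 7, 8, 9, 10, 13}
Full difference set: {0} ∪ (positive diffs) ∪ (negative diffs).
|A - A| = 1 + 2·11 = 23 (matches direct enumeration: 23).

|A - A| = 23


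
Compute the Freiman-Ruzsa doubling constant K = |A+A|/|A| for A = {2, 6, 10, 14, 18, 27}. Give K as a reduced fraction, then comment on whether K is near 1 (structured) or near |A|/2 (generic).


|A| = 6.
Compute A + A by enumerating all 36 pairs.
A + A = {4, 8, 12, 16, 20, 24, 28, 29, 32, 33, 36, 37, 41, 45, 54}, so |A + A| = 15.
K = |A + A| / |A| = 15/6 = 5/2 ≈ 2.5000.
Reference: AP of size 6 gives K = 11/6 ≈ 1.8333; a fully generic set of size 6 gives K ≈ 3.5000.

|A| = 6, |A + A| = 15, K = 15/6 = 5/2.


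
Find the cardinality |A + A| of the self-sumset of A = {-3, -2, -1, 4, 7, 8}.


A + A = {a + a' : a, a' ∈ A}; |A| = 6.
General bounds: 2|A| - 1 ≤ |A + A| ≤ |A|(|A|+1)/2, i.e. 11 ≤ |A + A| ≤ 21.
Lower bound 2|A|-1 is attained iff A is an arithmetic progression.
Enumerate sums a + a' for a ≤ a' (symmetric, so this suffices):
a = -3: -3+-3=-6, -3+-2=-5, -3+-1=-4, -3+4=1, -3+7=4, -3+8=5
a = -2: -2+-2=-4, -2+-1=-3, -2+4=2, -2+7=5, -2+8=6
a = -1: -1+-1=-2, -1+4=3, -1+7=6, -1+8=7
a = 4: 4+4=8, 4+7=11, 4+8=12
a = 7: 7+7=14, 7+8=15
a = 8: 8+8=16
Distinct sums: {-6, -5, -4, -3, -2, 1, 2, 3, 4, 5, 6, 7, 8, 11, 12, 14, 15, 16}
|A + A| = 18

|A + A| = 18


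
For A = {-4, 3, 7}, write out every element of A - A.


A - A = {a - a' : a, a' ∈ A}.
Compute a - a' for each ordered pair (a, a'):
a = -4: -4--4=0, -4-3=-7, -4-7=-11
a = 3: 3--4=7, 3-3=0, 3-7=-4
a = 7: 7--4=11, 7-3=4, 7-7=0
Collecting distinct values (and noting 0 appears from a-a):
A - A = {-11, -7, -4, 0, 4, 7, 11}
|A - A| = 7

A - A = {-11, -7, -4, 0, 4, 7, 11}


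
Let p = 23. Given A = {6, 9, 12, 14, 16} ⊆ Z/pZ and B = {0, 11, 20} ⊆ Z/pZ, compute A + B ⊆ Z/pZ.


Work in Z/23Z: reduce every sum a + b modulo 23.
Enumerate all 15 pairs:
a = 6: 6+0=6, 6+11=17, 6+20=3
a = 9: 9+0=9, 9+11=20, 9+20=6
a = 12: 12+0=12, 12+11=0, 12+20=9
a = 14: 14+0=14, 14+11=2, 14+20=11
a = 16: 16+0=16, 16+11=4, 16+20=13
Distinct residues collected: {0, 2, 3, 4, 6, 9, 11, 12, 13, 14, 16, 17, 20}
|A + B| = 13 (out of 23 total residues).

A + B = {0, 2, 3, 4, 6, 9, 11, 12, 13, 14, 16, 17, 20}


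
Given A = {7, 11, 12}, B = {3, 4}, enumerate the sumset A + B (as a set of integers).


A + B = {a + b : a ∈ A, b ∈ B}.
Enumerate all |A|·|B| = 3·2 = 6 pairs (a, b) and collect distinct sums.
a = 7: 7+3=10, 7+4=11
a = 11: 11+3=14, 11+4=15
a = 12: 12+3=15, 12+4=16
Collecting distinct sums: A + B = {10, 11, 14, 15, 16}
|A + B| = 5

A + B = {10, 11, 14, 15, 16}


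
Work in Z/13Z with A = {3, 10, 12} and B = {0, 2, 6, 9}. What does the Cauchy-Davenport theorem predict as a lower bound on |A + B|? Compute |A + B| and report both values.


Cauchy-Davenport: |A + B| ≥ min(p, |A| + |B| - 1) for A, B nonempty in Z/pZ.
|A| = 3, |B| = 4, p = 13.
CD lower bound = min(13, 3 + 4 - 1) = min(13, 6) = 6.
Compute A + B mod 13 directly:
a = 3: 3+0=3, 3+2=5, 3+6=9, 3+9=12
a = 10: 10+0=10, 10+2=12, 10+6=3, 10+9=6
a = 12: 12+0=12, 12+2=1, 12+6=5, 12+9=8
A + B = {1, 3, 5, 6, 8, 9, 10, 12}, so |A + B| = 8.
Verify: 8 ≥ 6? Yes ✓.

CD lower bound = 6, actual |A + B| = 8.


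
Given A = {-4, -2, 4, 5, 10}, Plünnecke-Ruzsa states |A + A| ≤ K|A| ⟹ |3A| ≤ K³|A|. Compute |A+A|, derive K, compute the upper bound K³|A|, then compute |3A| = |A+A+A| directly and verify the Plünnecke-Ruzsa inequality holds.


|A| = 5.
Step 1: Compute A + A by enumerating all 25 pairs.
A + A = {-8, -6, -4, 0, 1, 2, 3, 6, 8, 9, 10, 14, 15, 20}, so |A + A| = 14.
Step 2: Doubling constant K = |A + A|/|A| = 14/5 = 14/5 ≈ 2.8000.
Step 3: Plünnecke-Ruzsa gives |3A| ≤ K³·|A| = (2.8000)³ · 5 ≈ 109.7600.
Step 4: Compute 3A = A + A + A directly by enumerating all triples (a,b,c) ∈ A³; |3A| = 29.
Step 5: Check 29 ≤ 109.7600? Yes ✓.

K = 14/5, Plünnecke-Ruzsa bound K³|A| ≈ 109.7600, |3A| = 29, inequality holds.


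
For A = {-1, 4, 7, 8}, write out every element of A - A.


A - A = {a - a' : a, a' ∈ A}.
Compute a - a' for each ordered pair (a, a'):
a = -1: -1--1=0, -1-4=-5, -1-7=-8, -1-8=-9
a = 4: 4--1=5, 4-4=0, 4-7=-3, 4-8=-4
a = 7: 7--1=8, 7-4=3, 7-7=0, 7-8=-1
a = 8: 8--1=9, 8-4=4, 8-7=1, 8-8=0
Collecting distinct values (and noting 0 appears from a-a):
A - A = {-9, -8, -5, -4, -3, -1, 0, 1, 3, 4, 5, 8, 9}
|A - A| = 13

A - A = {-9, -8, -5, -4, -3, -1, 0, 1, 3, 4, 5, 8, 9}


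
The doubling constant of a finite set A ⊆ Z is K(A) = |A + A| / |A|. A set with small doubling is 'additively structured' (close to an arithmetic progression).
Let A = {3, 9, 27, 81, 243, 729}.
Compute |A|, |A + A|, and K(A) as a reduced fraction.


|A| = 6.
Compute A + A by enumerating all 36 pairs.
A + A = {6, 12, 18, 30, 36, 54, 84, 90, 108, 162, 246, 252, 270, 324, 486, 732, 738, 756, 810, 972, 1458}, so |A + A| = 21.
K = |A + A| / |A| = 21/6 = 7/2 ≈ 3.5000.
Reference: AP of size 6 gives K = 11/6 ≈ 1.8333; a fully generic set of size 6 gives K ≈ 3.5000.

|A| = 6, |A + A| = 21, K = 21/6 = 7/2.


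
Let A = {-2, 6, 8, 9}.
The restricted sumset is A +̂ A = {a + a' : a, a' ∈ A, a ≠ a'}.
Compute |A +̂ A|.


Restricted sumset: A +̂ A = {a + a' : a ∈ A, a' ∈ A, a ≠ a'}.
Equivalently, take A + A and drop any sum 2a that is achievable ONLY as a + a for a ∈ A (i.e. sums representable only with equal summands).
Enumerate pairs (a, a') with a < a' (symmetric, so each unordered pair gives one sum; this covers all a ≠ a'):
  -2 + 6 = 4
  -2 + 8 = 6
  -2 + 9 = 7
  6 + 8 = 14
  6 + 9 = 15
  8 + 9 = 17
Collected distinct sums: {4, 6, 7, 14, 15, 17}
|A +̂ A| = 6
(Reference bound: |A +̂ A| ≥ 2|A| - 3 for |A| ≥ 2, with |A| = 4 giving ≥ 5.)

|A +̂ A| = 6


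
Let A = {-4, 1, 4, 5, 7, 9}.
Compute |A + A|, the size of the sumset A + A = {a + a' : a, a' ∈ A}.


A + A = {a + a' : a, a' ∈ A}; |A| = 6.
General bounds: 2|A| - 1 ≤ |A + A| ≤ |A|(|A|+1)/2, i.e. 11 ≤ |A + A| ≤ 21.
Lower bound 2|A|-1 is attained iff A is an arithmetic progression.
Enumerate sums a + a' for a ≤ a' (symmetric, so this suffices):
a = -4: -4+-4=-8, -4+1=-3, -4+4=0, -4+5=1, -4+7=3, -4+9=5
a = 1: 1+1=2, 1+4=5, 1+5=6, 1+7=8, 1+9=10
a = 4: 4+4=8, 4+5=9, 4+7=11, 4+9=13
a = 5: 5+5=10, 5+7=12, 5+9=14
a = 7: 7+7=14, 7+9=16
a = 9: 9+9=18
Distinct sums: {-8, -3, 0, 1, 2, 3, 5, 6, 8, 9, 10, 11, 12, 13, 14, 16, 18}
|A + A| = 17

|A + A| = 17


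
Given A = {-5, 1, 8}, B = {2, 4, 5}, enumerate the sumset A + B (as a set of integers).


A + B = {a + b : a ∈ A, b ∈ B}.
Enumerate all |A|·|B| = 3·3 = 9 pairs (a, b) and collect distinct sums.
a = -5: -5+2=-3, -5+4=-1, -5+5=0
a = 1: 1+2=3, 1+4=5, 1+5=6
a = 8: 8+2=10, 8+4=12, 8+5=13
Collecting distinct sums: A + B = {-3, -1, 0, 3, 5, 6, 10, 12, 13}
|A + B| = 9

A + B = {-3, -1, 0, 3, 5, 6, 10, 12, 13}


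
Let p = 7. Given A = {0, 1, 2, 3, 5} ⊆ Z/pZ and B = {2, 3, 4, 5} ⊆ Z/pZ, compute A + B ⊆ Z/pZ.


Work in Z/7Z: reduce every sum a + b modulo 7.
Enumerate all 20 pairs:
a = 0: 0+2=2, 0+3=3, 0+4=4, 0+5=5
a = 1: 1+2=3, 1+3=4, 1+4=5, 1+5=6
a = 2: 2+2=4, 2+3=5, 2+4=6, 2+5=0
a = 3: 3+2=5, 3+3=6, 3+4=0, 3+5=1
a = 5: 5+2=0, 5+3=1, 5+4=2, 5+5=3
Distinct residues collected: {0, 1, 2, 3, 4, 5, 6}
|A + B| = 7 (out of 7 total residues).

A + B = {0, 1, 2, 3, 4, 5, 6}


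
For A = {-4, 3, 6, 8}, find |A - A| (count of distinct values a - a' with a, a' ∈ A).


A - A = {a - a' : a, a' ∈ A}; |A| = 4.
Bounds: 2|A|-1 ≤ |A - A| ≤ |A|² - |A| + 1, i.e. 7 ≤ |A - A| ≤ 13.
Note: 0 ∈ A - A always (from a - a). The set is symmetric: if d ∈ A - A then -d ∈ A - A.
Enumerate nonzero differences d = a - a' with a > a' (then include -d):
Positive differences: {2, 3, 5, 7, 10, 12}
Full difference set: {0} ∪ (positive diffs) ∪ (negative diffs).
|A - A| = 1 + 2·6 = 13 (matches direct enumeration: 13).

|A - A| = 13


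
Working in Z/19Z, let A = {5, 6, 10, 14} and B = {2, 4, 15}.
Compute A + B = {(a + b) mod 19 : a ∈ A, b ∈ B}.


Work in Z/19Z: reduce every sum a + b modulo 19.
Enumerate all 12 pairs:
a = 5: 5+2=7, 5+4=9, 5+15=1
a = 6: 6+2=8, 6+4=10, 6+15=2
a = 10: 10+2=12, 10+4=14, 10+15=6
a = 14: 14+2=16, 14+4=18, 14+15=10
Distinct residues collected: {1, 2, 6, 7, 8, 9, 10, 12, 14, 16, 18}
|A + B| = 11 (out of 19 total residues).

A + B = {1, 2, 6, 7, 8, 9, 10, 12, 14, 16, 18}


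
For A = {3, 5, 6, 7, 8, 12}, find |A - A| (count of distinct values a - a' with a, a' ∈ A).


A - A = {a - a' : a, a' ∈ A}; |A| = 6.
Bounds: 2|A|-1 ≤ |A - A| ≤ |A|² - |A| + 1, i.e. 11 ≤ |A - A| ≤ 31.
Note: 0 ∈ A - A always (from a - a). The set is symmetric: if d ∈ A - A then -d ∈ A - A.
Enumerate nonzero differences d = a - a' with a > a' (then include -d):
Positive differences: {1, 2, 3, 4, 5, 6, 7, 9}
Full difference set: {0} ∪ (positive diffs) ∪ (negative diffs).
|A - A| = 1 + 2·8 = 17 (matches direct enumeration: 17).

|A - A| = 17


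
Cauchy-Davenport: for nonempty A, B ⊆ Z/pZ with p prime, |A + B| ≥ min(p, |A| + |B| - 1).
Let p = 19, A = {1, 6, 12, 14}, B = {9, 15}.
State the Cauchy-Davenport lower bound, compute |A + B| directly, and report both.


Cauchy-Davenport: |A + B| ≥ min(p, |A| + |B| - 1) for A, B nonempty in Z/pZ.
|A| = 4, |B| = 2, p = 19.
CD lower bound = min(19, 4 + 2 - 1) = min(19, 5) = 5.
Compute A + B mod 19 directly:
a = 1: 1+9=10, 1+15=16
a = 6: 6+9=15, 6+15=2
a = 12: 12+9=2, 12+15=8
a = 14: 14+9=4, 14+15=10
A + B = {2, 4, 8, 10, 15, 16}, so |A + B| = 6.
Verify: 6 ≥ 5? Yes ✓.

CD lower bound = 5, actual |A + B| = 6.


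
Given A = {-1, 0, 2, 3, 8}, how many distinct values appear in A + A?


A + A = {a + a' : a, a' ∈ A}; |A| = 5.
General bounds: 2|A| - 1 ≤ |A + A| ≤ |A|(|A|+1)/2, i.e. 9 ≤ |A + A| ≤ 15.
Lower bound 2|A|-1 is attained iff A is an arithmetic progression.
Enumerate sums a + a' for a ≤ a' (symmetric, so this suffices):
a = -1: -1+-1=-2, -1+0=-1, -1+2=1, -1+3=2, -1+8=7
a = 0: 0+0=0, 0+2=2, 0+3=3, 0+8=8
a = 2: 2+2=4, 2+3=5, 2+8=10
a = 3: 3+3=6, 3+8=11
a = 8: 8+8=16
Distinct sums: {-2, -1, 0, 1, 2, 3, 4, 5, 6, 7, 8, 10, 11, 16}
|A + A| = 14

|A + A| = 14


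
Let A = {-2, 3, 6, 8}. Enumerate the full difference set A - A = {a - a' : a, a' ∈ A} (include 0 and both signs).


A - A = {a - a' : a, a' ∈ A}.
Compute a - a' for each ordered pair (a, a'):
a = -2: -2--2=0, -2-3=-5, -2-6=-8, -2-8=-10
a = 3: 3--2=5, 3-3=0, 3-6=-3, 3-8=-5
a = 6: 6--2=8, 6-3=3, 6-6=0, 6-8=-2
a = 8: 8--2=10, 8-3=5, 8-6=2, 8-8=0
Collecting distinct values (and noting 0 appears from a-a):
A - A = {-10, -8, -5, -3, -2, 0, 2, 3, 5, 8, 10}
|A - A| = 11

A - A = {-10, -8, -5, -3, -2, 0, 2, 3, 5, 8, 10}


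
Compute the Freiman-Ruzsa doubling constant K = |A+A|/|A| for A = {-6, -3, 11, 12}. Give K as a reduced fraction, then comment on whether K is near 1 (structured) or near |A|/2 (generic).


|A| = 4.
Compute A + A by enumerating all 16 pairs.
A + A = {-12, -9, -6, 5, 6, 8, 9, 22, 23, 24}, so |A + A| = 10.
K = |A + A| / |A| = 10/4 = 5/2 ≈ 2.5000.
Reference: AP of size 4 gives K = 7/4 ≈ 1.7500; a fully generic set of size 4 gives K ≈ 2.5000.

|A| = 4, |A + A| = 10, K = 10/4 = 5/2.


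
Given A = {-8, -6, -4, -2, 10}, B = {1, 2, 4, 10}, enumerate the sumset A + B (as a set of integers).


A + B = {a + b : a ∈ A, b ∈ B}.
Enumerate all |A|·|B| = 5·4 = 20 pairs (a, b) and collect distinct sums.
a = -8: -8+1=-7, -8+2=-6, -8+4=-4, -8+10=2
a = -6: -6+1=-5, -6+2=-4, -6+4=-2, -6+10=4
a = -4: -4+1=-3, -4+2=-2, -4+4=0, -4+10=6
a = -2: -2+1=-1, -2+2=0, -2+4=2, -2+10=8
a = 10: 10+1=11, 10+2=12, 10+4=14, 10+10=20
Collecting distinct sums: A + B = {-7, -6, -5, -4, -3, -2, -1, 0, 2, 4, 6, 8, 11, 12, 14, 20}
|A + B| = 16

A + B = {-7, -6, -5, -4, -3, -2, -1, 0, 2, 4, 6, 8, 11, 12, 14, 20}


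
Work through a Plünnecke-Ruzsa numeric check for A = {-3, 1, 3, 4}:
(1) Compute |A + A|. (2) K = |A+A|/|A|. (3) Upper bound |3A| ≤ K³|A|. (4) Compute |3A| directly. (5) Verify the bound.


|A| = 4.
Step 1: Compute A + A by enumerating all 16 pairs.
A + A = {-6, -2, 0, 1, 2, 4, 5, 6, 7, 8}, so |A + A| = 10.
Step 2: Doubling constant K = |A + A|/|A| = 10/4 = 10/4 ≈ 2.5000.
Step 3: Plünnecke-Ruzsa gives |3A| ≤ K³·|A| = (2.5000)³ · 4 ≈ 62.5000.
Step 4: Compute 3A = A + A + A directly by enumerating all triples (a,b,c) ∈ A³; |3A| = 17.
Step 5: Check 17 ≤ 62.5000? Yes ✓.

K = 10/4, Plünnecke-Ruzsa bound K³|A| ≈ 62.5000, |3A| = 17, inequality holds.


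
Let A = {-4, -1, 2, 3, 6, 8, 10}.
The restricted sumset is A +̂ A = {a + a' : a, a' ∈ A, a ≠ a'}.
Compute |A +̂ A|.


Restricted sumset: A +̂ A = {a + a' : a ∈ A, a' ∈ A, a ≠ a'}.
Equivalently, take A + A and drop any sum 2a that is achievable ONLY as a + a for a ∈ A (i.e. sums representable only with equal summands).
Enumerate pairs (a, a') with a < a' (symmetric, so each unordered pair gives one sum; this covers all a ≠ a'):
  -4 + -1 = -5
  -4 + 2 = -2
  -4 + 3 = -1
  -4 + 6 = 2
  -4 + 8 = 4
  -4 + 10 = 6
  -1 + 2 = 1
  -1 + 3 = 2
  -1 + 6 = 5
  -1 + 8 = 7
  -1 + 10 = 9
  2 + 3 = 5
  2 + 6 = 8
  2 + 8 = 10
  2 + 10 = 12
  3 + 6 = 9
  3 + 8 = 11
  3 + 10 = 13
  6 + 8 = 14
  6 + 10 = 16
  8 + 10 = 18
Collected distinct sums: {-5, -2, -1, 1, 2, 4, 5, 6, 7, 8, 9, 10, 11, 12, 13, 14, 16, 18}
|A +̂ A| = 18
(Reference bound: |A +̂ A| ≥ 2|A| - 3 for |A| ≥ 2, with |A| = 7 giving ≥ 11.)

|A +̂ A| = 18


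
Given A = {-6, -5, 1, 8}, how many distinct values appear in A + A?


A + A = {a + a' : a, a' ∈ A}; |A| = 4.
General bounds: 2|A| - 1 ≤ |A + A| ≤ |A|(|A|+1)/2, i.e. 7 ≤ |A + A| ≤ 10.
Lower bound 2|A|-1 is attained iff A is an arithmetic progression.
Enumerate sums a + a' for a ≤ a' (symmetric, so this suffices):
a = -6: -6+-6=-12, -6+-5=-11, -6+1=-5, -6+8=2
a = -5: -5+-5=-10, -5+1=-4, -5+8=3
a = 1: 1+1=2, 1+8=9
a = 8: 8+8=16
Distinct sums: {-12, -11, -10, -5, -4, 2, 3, 9, 16}
|A + A| = 9

|A + A| = 9


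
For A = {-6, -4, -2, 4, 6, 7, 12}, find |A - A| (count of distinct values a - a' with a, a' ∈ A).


A - A = {a - a' : a, a' ∈ A}; |A| = 7.
Bounds: 2|A|-1 ≤ |A - A| ≤ |A|² - |A| + 1, i.e. 13 ≤ |A - A| ≤ 43.
Note: 0 ∈ A - A always (from a - a). The set is symmetric: if d ∈ A - A then -d ∈ A - A.
Enumerate nonzero differences d = a - a' with a > a' (then include -d):
Positive differences: {1, 2, 3, 4, 5, 6, 8, 9, 10, 11, 12, 13, 14, 16, 18}
Full difference set: {0} ∪ (positive diffs) ∪ (negative diffs).
|A - A| = 1 + 2·15 = 31 (matches direct enumeration: 31).

|A - A| = 31


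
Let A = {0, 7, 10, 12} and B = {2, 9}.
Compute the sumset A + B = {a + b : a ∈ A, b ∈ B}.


A + B = {a + b : a ∈ A, b ∈ B}.
Enumerate all |A|·|B| = 4·2 = 8 pairs (a, b) and collect distinct sums.
a = 0: 0+2=2, 0+9=9
a = 7: 7+2=9, 7+9=16
a = 10: 10+2=12, 10+9=19
a = 12: 12+2=14, 12+9=21
Collecting distinct sums: A + B = {2, 9, 12, 14, 16, 19, 21}
|A + B| = 7

A + B = {2, 9, 12, 14, 16, 19, 21}


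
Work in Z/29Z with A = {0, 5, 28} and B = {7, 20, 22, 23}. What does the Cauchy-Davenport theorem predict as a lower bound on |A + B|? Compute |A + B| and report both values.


Cauchy-Davenport: |A + B| ≥ min(p, |A| + |B| - 1) for A, B nonempty in Z/pZ.
|A| = 3, |B| = 4, p = 29.
CD lower bound = min(29, 3 + 4 - 1) = min(29, 6) = 6.
Compute A + B mod 29 directly:
a = 0: 0+7=7, 0+20=20, 0+22=22, 0+23=23
a = 5: 5+7=12, 5+20=25, 5+22=27, 5+23=28
a = 28: 28+7=6, 28+20=19, 28+22=21, 28+23=22
A + B = {6, 7, 12, 19, 20, 21, 22, 23, 25, 27, 28}, so |A + B| = 11.
Verify: 11 ≥ 6? Yes ✓.

CD lower bound = 6, actual |A + B| = 11.


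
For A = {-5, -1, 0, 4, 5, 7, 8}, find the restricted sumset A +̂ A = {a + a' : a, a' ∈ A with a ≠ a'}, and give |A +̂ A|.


Restricted sumset: A +̂ A = {a + a' : a ∈ A, a' ∈ A, a ≠ a'}.
Equivalently, take A + A and drop any sum 2a that is achievable ONLY as a + a for a ∈ A (i.e. sums representable only with equal summands).
Enumerate pairs (a, a') with a < a' (symmetric, so each unordered pair gives one sum; this covers all a ≠ a'):
  -5 + -1 = -6
  -5 + 0 = -5
  -5 + 4 = -1
  -5 + 5 = 0
  -5 + 7 = 2
  -5 + 8 = 3
  -1 + 0 = -1
  -1 + 4 = 3
  -1 + 5 = 4
  -1 + 7 = 6
  -1 + 8 = 7
  0 + 4 = 4
  0 + 5 = 5
  0 + 7 = 7
  0 + 8 = 8
  4 + 5 = 9
  4 + 7 = 11
  4 + 8 = 12
  5 + 7 = 12
  5 + 8 = 13
  7 + 8 = 15
Collected distinct sums: {-6, -5, -1, 0, 2, 3, 4, 5, 6, 7, 8, 9, 11, 12, 13, 15}
|A +̂ A| = 16
(Reference bound: |A +̂ A| ≥ 2|A| - 3 for |A| ≥ 2, with |A| = 7 giving ≥ 11.)

|A +̂ A| = 16


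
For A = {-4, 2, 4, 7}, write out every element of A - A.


A - A = {a - a' : a, a' ∈ A}.
Compute a - a' for each ordered pair (a, a'):
a = -4: -4--4=0, -4-2=-6, -4-4=-8, -4-7=-11
a = 2: 2--4=6, 2-2=0, 2-4=-2, 2-7=-5
a = 4: 4--4=8, 4-2=2, 4-4=0, 4-7=-3
a = 7: 7--4=11, 7-2=5, 7-4=3, 7-7=0
Collecting distinct values (and noting 0 appears from a-a):
A - A = {-11, -8, -6, -5, -3, -2, 0, 2, 3, 5, 6, 8, 11}
|A - A| = 13

A - A = {-11, -8, -6, -5, -3, -2, 0, 2, 3, 5, 6, 8, 11}


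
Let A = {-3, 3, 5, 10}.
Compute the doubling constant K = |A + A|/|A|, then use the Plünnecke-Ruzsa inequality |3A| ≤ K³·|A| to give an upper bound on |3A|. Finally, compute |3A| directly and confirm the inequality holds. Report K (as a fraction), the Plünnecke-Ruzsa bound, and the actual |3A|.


|A| = 4.
Step 1: Compute A + A by enumerating all 16 pairs.
A + A = {-6, 0, 2, 6, 7, 8, 10, 13, 15, 20}, so |A + A| = 10.
Step 2: Doubling constant K = |A + A|/|A| = 10/4 = 10/4 ≈ 2.5000.
Step 3: Plünnecke-Ruzsa gives |3A| ≤ K³·|A| = (2.5000)³ · 4 ≈ 62.5000.
Step 4: Compute 3A = A + A + A directly by enumerating all triples (a,b,c) ∈ A³; |3A| = 20.
Step 5: Check 20 ≤ 62.5000? Yes ✓.

K = 10/4, Plünnecke-Ruzsa bound K³|A| ≈ 62.5000, |3A| = 20, inequality holds.


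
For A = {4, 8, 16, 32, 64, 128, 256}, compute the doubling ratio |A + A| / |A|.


|A| = 7.
Compute A + A by enumerating all 49 pairs.
A + A = {8, 12, 16, 20, 24, 32, 36, 40, 48, 64, 68, 72, 80, 96, 128, 132, 136, 144, 160, 192, 256, 260, 264, 272, 288, 320, 384, 512}, so |A + A| = 28.
K = |A + A| / |A| = 28/7 = 4/1 ≈ 4.0000.
Reference: AP of size 7 gives K = 13/7 ≈ 1.8571; a fully generic set of size 7 gives K ≈ 4.0000.

|A| = 7, |A + A| = 28, K = 28/7 = 4/1.


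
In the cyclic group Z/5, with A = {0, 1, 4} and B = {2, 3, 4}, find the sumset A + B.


Work in Z/5Z: reduce every sum a + b modulo 5.
Enumerate all 9 pairs:
a = 0: 0+2=2, 0+3=3, 0+4=4
a = 1: 1+2=3, 1+3=4, 1+4=0
a = 4: 4+2=1, 4+3=2, 4+4=3
Distinct residues collected: {0, 1, 2, 3, 4}
|A + B| = 5 (out of 5 total residues).

A + B = {0, 1, 2, 3, 4}


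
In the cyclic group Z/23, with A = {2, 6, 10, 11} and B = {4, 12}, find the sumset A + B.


Work in Z/23Z: reduce every sum a + b modulo 23.
Enumerate all 8 pairs:
a = 2: 2+4=6, 2+12=14
a = 6: 6+4=10, 6+12=18
a = 10: 10+4=14, 10+12=22
a = 11: 11+4=15, 11+12=0
Distinct residues collected: {0, 6, 10, 14, 15, 18, 22}
|A + B| = 7 (out of 23 total residues).

A + B = {0, 6, 10, 14, 15, 18, 22}


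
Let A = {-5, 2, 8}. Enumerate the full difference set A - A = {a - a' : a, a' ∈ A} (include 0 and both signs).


A - A = {a - a' : a, a' ∈ A}.
Compute a - a' for each ordered pair (a, a'):
a = -5: -5--5=0, -5-2=-7, -5-8=-13
a = 2: 2--5=7, 2-2=0, 2-8=-6
a = 8: 8--5=13, 8-2=6, 8-8=0
Collecting distinct values (and noting 0 appears from a-a):
A - A = {-13, -7, -6, 0, 6, 7, 13}
|A - A| = 7

A - A = {-13, -7, -6, 0, 6, 7, 13}


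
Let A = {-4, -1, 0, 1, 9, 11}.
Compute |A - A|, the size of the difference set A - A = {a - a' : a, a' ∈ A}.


A - A = {a - a' : a, a' ∈ A}; |A| = 6.
Bounds: 2|A|-1 ≤ |A - A| ≤ |A|² - |A| + 1, i.e. 11 ≤ |A - A| ≤ 31.
Note: 0 ∈ A - A always (from a - a). The set is symmetric: if d ∈ A - A then -d ∈ A - A.
Enumerate nonzero differences d = a - a' with a > a' (then include -d):
Positive differences: {1, 2, 3, 4, 5, 8, 9, 10, 11, 12, 13, 15}
Full difference set: {0} ∪ (positive diffs) ∪ (negative diffs).
|A - A| = 1 + 2·12 = 25 (matches direct enumeration: 25).

|A - A| = 25


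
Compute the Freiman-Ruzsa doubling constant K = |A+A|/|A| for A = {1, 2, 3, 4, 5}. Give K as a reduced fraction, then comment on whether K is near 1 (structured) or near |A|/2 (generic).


|A| = 5.
Compute A + A by enumerating all 25 pairs.
A + A = {2, 3, 4, 5, 6, 7, 8, 9, 10}, so |A + A| = 9.
K = |A + A| / |A| = 9/5 (already in lowest terms) ≈ 1.8000.
Reference: AP of size 5 gives K = 9/5 ≈ 1.8000; a fully generic set of size 5 gives K ≈ 3.0000.

|A| = 5, |A + A| = 9, K = 9/5.


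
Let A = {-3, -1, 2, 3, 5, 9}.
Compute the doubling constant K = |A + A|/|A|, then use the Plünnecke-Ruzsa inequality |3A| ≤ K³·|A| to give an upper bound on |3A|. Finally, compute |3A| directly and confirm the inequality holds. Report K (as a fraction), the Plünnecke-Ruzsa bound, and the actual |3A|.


|A| = 6.
Step 1: Compute A + A by enumerating all 36 pairs.
A + A = {-6, -4, -2, -1, 0, 1, 2, 4, 5, 6, 7, 8, 10, 11, 12, 14, 18}, so |A + A| = 17.
Step 2: Doubling constant K = |A + A|/|A| = 17/6 = 17/6 ≈ 2.8333.
Step 3: Plünnecke-Ruzsa gives |3A| ≤ K³·|A| = (2.8333)³ · 6 ≈ 136.4722.
Step 4: Compute 3A = A + A + A directly by enumerating all triples (a,b,c) ∈ A³; |3A| = 30.
Step 5: Check 30 ≤ 136.4722? Yes ✓.

K = 17/6, Plünnecke-Ruzsa bound K³|A| ≈ 136.4722, |3A| = 30, inequality holds.


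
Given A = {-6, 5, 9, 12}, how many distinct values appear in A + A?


A + A = {a + a' : a, a' ∈ A}; |A| = 4.
General bounds: 2|A| - 1 ≤ |A + A| ≤ |A|(|A|+1)/2, i.e. 7 ≤ |A + A| ≤ 10.
Lower bound 2|A|-1 is attained iff A is an arithmetic progression.
Enumerate sums a + a' for a ≤ a' (symmetric, so this suffices):
a = -6: -6+-6=-12, -6+5=-1, -6+9=3, -6+12=6
a = 5: 5+5=10, 5+9=14, 5+12=17
a = 9: 9+9=18, 9+12=21
a = 12: 12+12=24
Distinct sums: {-12, -1, 3, 6, 10, 14, 17, 18, 21, 24}
|A + A| = 10

|A + A| = 10


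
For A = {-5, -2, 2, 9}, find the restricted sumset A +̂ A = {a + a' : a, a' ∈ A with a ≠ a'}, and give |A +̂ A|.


Restricted sumset: A +̂ A = {a + a' : a ∈ A, a' ∈ A, a ≠ a'}.
Equivalently, take A + A and drop any sum 2a that is achievable ONLY as a + a for a ∈ A (i.e. sums representable only with equal summands).
Enumerate pairs (a, a') with a < a' (symmetric, so each unordered pair gives one sum; this covers all a ≠ a'):
  -5 + -2 = -7
  -5 + 2 = -3
  -5 + 9 = 4
  -2 + 2 = 0
  -2 + 9 = 7
  2 + 9 = 11
Collected distinct sums: {-7, -3, 0, 4, 7, 11}
|A +̂ A| = 6
(Reference bound: |A +̂ A| ≥ 2|A| - 3 for |A| ≥ 2, with |A| = 4 giving ≥ 5.)

|A +̂ A| = 6


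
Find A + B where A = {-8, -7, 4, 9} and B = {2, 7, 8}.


A + B = {a + b : a ∈ A, b ∈ B}.
Enumerate all |A|·|B| = 4·3 = 12 pairs (a, b) and collect distinct sums.
a = -8: -8+2=-6, -8+7=-1, -8+8=0
a = -7: -7+2=-5, -7+7=0, -7+8=1
a = 4: 4+2=6, 4+7=11, 4+8=12
a = 9: 9+2=11, 9+7=16, 9+8=17
Collecting distinct sums: A + B = {-6, -5, -1, 0, 1, 6, 11, 12, 16, 17}
|A + B| = 10

A + B = {-6, -5, -1, 0, 1, 6, 11, 12, 16, 17}


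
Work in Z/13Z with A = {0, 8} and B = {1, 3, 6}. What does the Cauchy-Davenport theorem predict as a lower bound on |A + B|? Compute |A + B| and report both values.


Cauchy-Davenport: |A + B| ≥ min(p, |A| + |B| - 1) for A, B nonempty in Z/pZ.
|A| = 2, |B| = 3, p = 13.
CD lower bound = min(13, 2 + 3 - 1) = min(13, 4) = 4.
Compute A + B mod 13 directly:
a = 0: 0+1=1, 0+3=3, 0+6=6
a = 8: 8+1=9, 8+3=11, 8+6=1
A + B = {1, 3, 6, 9, 11}, so |A + B| = 5.
Verify: 5 ≥ 4? Yes ✓.

CD lower bound = 4, actual |A + B| = 5.


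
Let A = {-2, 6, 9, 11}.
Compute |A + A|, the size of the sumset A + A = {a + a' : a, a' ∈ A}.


A + A = {a + a' : a, a' ∈ A}; |A| = 4.
General bounds: 2|A| - 1 ≤ |A + A| ≤ |A|(|A|+1)/2, i.e. 7 ≤ |A + A| ≤ 10.
Lower bound 2|A|-1 is attained iff A is an arithmetic progression.
Enumerate sums a + a' for a ≤ a' (symmetric, so this suffices):
a = -2: -2+-2=-4, -2+6=4, -2+9=7, -2+11=9
a = 6: 6+6=12, 6+9=15, 6+11=17
a = 9: 9+9=18, 9+11=20
a = 11: 11+11=22
Distinct sums: {-4, 4, 7, 9, 12, 15, 17, 18, 20, 22}
|A + A| = 10

|A + A| = 10


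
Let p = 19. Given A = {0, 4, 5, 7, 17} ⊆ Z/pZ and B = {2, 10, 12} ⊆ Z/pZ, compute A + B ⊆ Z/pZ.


Work in Z/19Z: reduce every sum a + b modulo 19.
Enumerate all 15 pairs:
a = 0: 0+2=2, 0+10=10, 0+12=12
a = 4: 4+2=6, 4+10=14, 4+12=16
a = 5: 5+2=7, 5+10=15, 5+12=17
a = 7: 7+2=9, 7+10=17, 7+12=0
a = 17: 17+2=0, 17+10=8, 17+12=10
Distinct residues collected: {0, 2, 6, 7, 8, 9, 10, 12, 14, 15, 16, 17}
|A + B| = 12 (out of 19 total residues).

A + B = {0, 2, 6, 7, 8, 9, 10, 12, 14, 15, 16, 17}


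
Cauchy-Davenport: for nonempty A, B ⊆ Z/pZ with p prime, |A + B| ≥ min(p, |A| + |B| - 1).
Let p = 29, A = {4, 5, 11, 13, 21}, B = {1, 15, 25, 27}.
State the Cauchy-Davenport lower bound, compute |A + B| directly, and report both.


Cauchy-Davenport: |A + B| ≥ min(p, |A| + |B| - 1) for A, B nonempty in Z/pZ.
|A| = 5, |B| = 4, p = 29.
CD lower bound = min(29, 5 + 4 - 1) = min(29, 8) = 8.
Compute A + B mod 29 directly:
a = 4: 4+1=5, 4+15=19, 4+25=0, 4+27=2
a = 5: 5+1=6, 5+15=20, 5+25=1, 5+27=3
a = 11: 11+1=12, 11+15=26, 11+25=7, 11+27=9
a = 13: 13+1=14, 13+15=28, 13+25=9, 13+27=11
a = 21: 21+1=22, 21+15=7, 21+25=17, 21+27=19
A + B = {0, 1, 2, 3, 5, 6, 7, 9, 11, 12, 14, 17, 19, 20, 22, 26, 28}, so |A + B| = 17.
Verify: 17 ≥ 8? Yes ✓.

CD lower bound = 8, actual |A + B| = 17.


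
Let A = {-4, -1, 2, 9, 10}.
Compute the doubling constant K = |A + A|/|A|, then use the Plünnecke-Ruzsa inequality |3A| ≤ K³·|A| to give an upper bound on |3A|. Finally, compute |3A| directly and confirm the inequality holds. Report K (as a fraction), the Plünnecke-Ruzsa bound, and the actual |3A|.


|A| = 5.
Step 1: Compute A + A by enumerating all 25 pairs.
A + A = {-8, -5, -2, 1, 4, 5, 6, 8, 9, 11, 12, 18, 19, 20}, so |A + A| = 14.
Step 2: Doubling constant K = |A + A|/|A| = 14/5 = 14/5 ≈ 2.8000.
Step 3: Plünnecke-Ruzsa gives |3A| ≤ K³·|A| = (2.8000)³ · 5 ≈ 109.7600.
Step 4: Compute 3A = A + A + A directly by enumerating all triples (a,b,c) ∈ A³; |3A| = 29.
Step 5: Check 29 ≤ 109.7600? Yes ✓.

K = 14/5, Plünnecke-Ruzsa bound K³|A| ≈ 109.7600, |3A| = 29, inequality holds.


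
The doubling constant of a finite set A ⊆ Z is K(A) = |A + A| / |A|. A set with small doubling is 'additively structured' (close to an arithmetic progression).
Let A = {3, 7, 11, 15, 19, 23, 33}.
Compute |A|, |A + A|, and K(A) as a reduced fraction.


|A| = 7.
Compute A + A by enumerating all 49 pairs.
A + A = {6, 10, 14, 18, 22, 26, 30, 34, 36, 38, 40, 42, 44, 46, 48, 52, 56, 66}, so |A + A| = 18.
K = |A + A| / |A| = 18/7 (already in lowest terms) ≈ 2.5714.
Reference: AP of size 7 gives K = 13/7 ≈ 1.8571; a fully generic set of size 7 gives K ≈ 4.0000.

|A| = 7, |A + A| = 18, K = 18/7.


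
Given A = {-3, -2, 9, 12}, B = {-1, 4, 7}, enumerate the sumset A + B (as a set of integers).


A + B = {a + b : a ∈ A, b ∈ B}.
Enumerate all |A|·|B| = 4·3 = 12 pairs (a, b) and collect distinct sums.
a = -3: -3+-1=-4, -3+4=1, -3+7=4
a = -2: -2+-1=-3, -2+4=2, -2+7=5
a = 9: 9+-1=8, 9+4=13, 9+7=16
a = 12: 12+-1=11, 12+4=16, 12+7=19
Collecting distinct sums: A + B = {-4, -3, 1, 2, 4, 5, 8, 11, 13, 16, 19}
|A + B| = 11

A + B = {-4, -3, 1, 2, 4, 5, 8, 11, 13, 16, 19}


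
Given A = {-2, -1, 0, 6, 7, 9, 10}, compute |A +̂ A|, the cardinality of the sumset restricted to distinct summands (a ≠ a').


Restricted sumset: A +̂ A = {a + a' : a ∈ A, a' ∈ A, a ≠ a'}.
Equivalently, take A + A and drop any sum 2a that is achievable ONLY as a + a for a ∈ A (i.e. sums representable only with equal summands).
Enumerate pairs (a, a') with a < a' (symmetric, so each unordered pair gives one sum; this covers all a ≠ a'):
  -2 + -1 = -3
  -2 + 0 = -2
  -2 + 6 = 4
  -2 + 7 = 5
  -2 + 9 = 7
  -2 + 10 = 8
  -1 + 0 = -1
  -1 + 6 = 5
  -1 + 7 = 6
  -1 + 9 = 8
  -1 + 10 = 9
  0 + 6 = 6
  0 + 7 = 7
  0 + 9 = 9
  0 + 10 = 10
  6 + 7 = 13
  6 + 9 = 15
  6 + 10 = 16
  7 + 9 = 16
  7 + 10 = 17
  9 + 10 = 19
Collected distinct sums: {-3, -2, -1, 4, 5, 6, 7, 8, 9, 10, 13, 15, 16, 17, 19}
|A +̂ A| = 15
(Reference bound: |A +̂ A| ≥ 2|A| - 3 for |A| ≥ 2, with |A| = 7 giving ≥ 11.)

|A +̂ A| = 15


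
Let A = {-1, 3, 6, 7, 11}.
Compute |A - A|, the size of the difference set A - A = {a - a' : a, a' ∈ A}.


A - A = {a - a' : a, a' ∈ A}; |A| = 5.
Bounds: 2|A|-1 ≤ |A - A| ≤ |A|² - |A| + 1, i.e. 9 ≤ |A - A| ≤ 21.
Note: 0 ∈ A - A always (from a - a). The set is symmetric: if d ∈ A - A then -d ∈ A - A.
Enumerate nonzero differences d = a - a' with a > a' (then include -d):
Positive differences: {1, 3, 4, 5, 7, 8, 12}
Full difference set: {0} ∪ (positive diffs) ∪ (negative diffs).
|A - A| = 1 + 2·7 = 15 (matches direct enumeration: 15).

|A - A| = 15


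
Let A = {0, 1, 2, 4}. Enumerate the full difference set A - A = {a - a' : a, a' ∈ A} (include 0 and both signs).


A - A = {a - a' : a, a' ∈ A}.
Compute a - a' for each ordered pair (a, a'):
a = 0: 0-0=0, 0-1=-1, 0-2=-2, 0-4=-4
a = 1: 1-0=1, 1-1=0, 1-2=-1, 1-4=-3
a = 2: 2-0=2, 2-1=1, 2-2=0, 2-4=-2
a = 4: 4-0=4, 4-1=3, 4-2=2, 4-4=0
Collecting distinct values (and noting 0 appears from a-a):
A - A = {-4, -3, -2, -1, 0, 1, 2, 3, 4}
|A - A| = 9

A - A = {-4, -3, -2, -1, 0, 1, 2, 3, 4}


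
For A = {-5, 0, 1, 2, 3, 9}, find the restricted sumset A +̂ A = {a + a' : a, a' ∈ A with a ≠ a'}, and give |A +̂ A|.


Restricted sumset: A +̂ A = {a + a' : a ∈ A, a' ∈ A, a ≠ a'}.
Equivalently, take A + A and drop any sum 2a that is achievable ONLY as a + a for a ∈ A (i.e. sums representable only with equal summands).
Enumerate pairs (a, a') with a < a' (symmetric, so each unordered pair gives one sum; this covers all a ≠ a'):
  -5 + 0 = -5
  -5 + 1 = -4
  -5 + 2 = -3
  -5 + 3 = -2
  -5 + 9 = 4
  0 + 1 = 1
  0 + 2 = 2
  0 + 3 = 3
  0 + 9 = 9
  1 + 2 = 3
  1 + 3 = 4
  1 + 9 = 10
  2 + 3 = 5
  2 + 9 = 11
  3 + 9 = 12
Collected distinct sums: {-5, -4, -3, -2, 1, 2, 3, 4, 5, 9, 10, 11, 12}
|A +̂ A| = 13
(Reference bound: |A +̂ A| ≥ 2|A| - 3 for |A| ≥ 2, with |A| = 6 giving ≥ 9.)

|A +̂ A| = 13


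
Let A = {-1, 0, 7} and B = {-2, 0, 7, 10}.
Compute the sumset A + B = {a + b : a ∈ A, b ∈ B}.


A + B = {a + b : a ∈ A, b ∈ B}.
Enumerate all |A|·|B| = 3·4 = 12 pairs (a, b) and collect distinct sums.
a = -1: -1+-2=-3, -1+0=-1, -1+7=6, -1+10=9
a = 0: 0+-2=-2, 0+0=0, 0+7=7, 0+10=10
a = 7: 7+-2=5, 7+0=7, 7+7=14, 7+10=17
Collecting distinct sums: A + B = {-3, -2, -1, 0, 5, 6, 7, 9, 10, 14, 17}
|A + B| = 11

A + B = {-3, -2, -1, 0, 5, 6, 7, 9, 10, 14, 17}


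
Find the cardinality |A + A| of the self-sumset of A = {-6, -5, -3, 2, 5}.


A + A = {a + a' : a, a' ∈ A}; |A| = 5.
General bounds: 2|A| - 1 ≤ |A + A| ≤ |A|(|A|+1)/2, i.e. 9 ≤ |A + A| ≤ 15.
Lower bound 2|A|-1 is attained iff A is an arithmetic progression.
Enumerate sums a + a' for a ≤ a' (symmetric, so this suffices):
a = -6: -6+-6=-12, -6+-5=-11, -6+-3=-9, -6+2=-4, -6+5=-1
a = -5: -5+-5=-10, -5+-3=-8, -5+2=-3, -5+5=0
a = -3: -3+-3=-6, -3+2=-1, -3+5=2
a = 2: 2+2=4, 2+5=7
a = 5: 5+5=10
Distinct sums: {-12, -11, -10, -9, -8, -6, -4, -3, -1, 0, 2, 4, 7, 10}
|A + A| = 14

|A + A| = 14
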